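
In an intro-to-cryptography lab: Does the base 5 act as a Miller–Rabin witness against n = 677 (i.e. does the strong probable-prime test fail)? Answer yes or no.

no

n − 1 = 676 = 2^2 · 169, so s = 2 and d = 169.
x_0 = 5^169 mod 677 = 26.
x_0 is neither 1 nor 676, so continue squaring.
x_1 = 26^2 mod 677 = 676.
x_1 ≡ −1, so 5 is not a witness.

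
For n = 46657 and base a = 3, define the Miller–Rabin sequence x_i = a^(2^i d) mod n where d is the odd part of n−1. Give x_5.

n − 1 = 46656 = 2^6 · 729, so s = 6 and d = 729.
Repeated squaring mod 46657: 3^1 ≡ 3, 3^2 ≡ 9, 3^4 ≡ 81, 3^8 ≡ 6561, 3^16 ≡ 28967, 3^32 ≡ 7601, 3^64 ≡ 13835, 3^128 ≡ 20211, 3^256 ≡ 2486, 3^512 ≡ 21472.
729 = 512 + 128 + 64 + 16 + 8 + 1, so 3^729 ≡ 21472·20211·13835·28967·6561·3 ≡ 19683 (mod 46657).
x_0 = 19683.
x_1 = 19683^2 mod 46657 = 27418.
x_2 = 27418^2 mod 46657 = 9140.
x_3 = 9140^2 mod 46657 = 23570.
x_4 = 23570^2 mod 46657 = 1.
x_5 = 1^2 mod 46657 = 1.

1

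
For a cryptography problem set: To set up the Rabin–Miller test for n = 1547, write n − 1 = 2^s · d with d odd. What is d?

773

Halving: 1546 → 773; 773 is odd.
So 1546 = 2^1 · 773.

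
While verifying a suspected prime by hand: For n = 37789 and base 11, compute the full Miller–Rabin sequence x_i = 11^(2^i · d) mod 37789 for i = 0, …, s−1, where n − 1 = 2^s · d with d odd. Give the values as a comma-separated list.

18925, 29272

n − 1 = 37788 = 2^2 · 9447, so s = 2 and d = 9447.
x_0 = 11^9447 mod 37789 = 18925.
x_1 = 18925^2 mod 37789 = 29272.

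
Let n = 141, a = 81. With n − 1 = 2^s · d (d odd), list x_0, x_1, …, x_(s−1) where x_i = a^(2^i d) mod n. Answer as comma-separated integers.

n − 1 = 140 = 2^2 · 35, so s = 2 and d = 35.
x_0 = 81^35 mod 141 = 9.
x_1 = 9^2 mod 141 = 81.

9, 81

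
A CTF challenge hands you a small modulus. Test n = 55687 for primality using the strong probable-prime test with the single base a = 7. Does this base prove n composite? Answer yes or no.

yes

n − 1 = 55686 = 2^1 · 27843, so s = 1 and d = 27843.
x_0 = 7^27843 mod 55687 = 27138.
x_0 ∉ {1, 55686} and s = 1, so 7 is a Miller–Rabin witness and 55687 is composite.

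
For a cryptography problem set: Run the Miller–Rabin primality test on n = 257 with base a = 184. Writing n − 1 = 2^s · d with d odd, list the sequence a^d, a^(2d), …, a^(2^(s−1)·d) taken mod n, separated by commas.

184, 189, 255, 4, 16, 256, 1, 1

n − 1 = 256 = 2^8 · 1, so s = 8 and d = 1.
x_0 = 184^1 mod 257 = 184.
x_1 = 184^2 mod 257 = 189.
x_2 = 189^2 mod 257 = 255.
x_3 = 255^2 mod 257 = 4.
x_4 = 4^2 mod 257 = 16.
x_5 = 16^2 mod 257 = 256.
x_6 = 256^2 mod 257 = 1.
x_7 = 1^2 mod 257 = 1.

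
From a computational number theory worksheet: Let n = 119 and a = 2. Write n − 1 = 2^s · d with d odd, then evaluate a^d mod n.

n − 1 = 118 = 2^1 · 59, so s = 1 and d = 59.
Repeated squaring mod 119: 2^1 ≡ 2, 2^2 ≡ 4, 2^4 ≡ 16, 2^8 ≡ 18, 2^16 ≡ 86, 2^32 ≡ 18.
59 = 32 + 16 + 8 + 2 + 1, so 2^59 ≡ 18·86·18·4·2 ≡ 25 (mod 119).

25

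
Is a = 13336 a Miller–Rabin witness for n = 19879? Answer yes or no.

n − 1 = 19878 = 2^1 · 9939, so s = 1 and d = 9939.
By repeated squaring, 13336^9939 ≡ 8424 (mod 19879).
x_0 = 13336^9939 mod 19879 = 8424.
x_0 ∉ {1, 19878} and s = 1, so 13336 is a Miller–Rabin witness and 19879 is composite.

yes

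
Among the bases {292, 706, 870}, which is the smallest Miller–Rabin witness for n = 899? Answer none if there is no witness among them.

n − 1 = 898 = 2^1 · 449, so s = 1 and d = 449.
Base 292: x_0 = 292^449 mod 899 = 756. x_0 ∉ {1, 898} and s = 1, so 292 is a Miller–Rabin witness and 899 is composite.
Base 706: x_0 = 706^449 mod 899 = 735. x_0 ∉ {1, 898} and s = 1, so 706 is a Miller–Rabin witness and 899 is composite.
Base 870: x_0 = 870^449 mod 899 = 667. x_0 ∉ {1, 898} and s = 1, so 870 is a Miller–Rabin witness and 899 is composite.
The smallest witness among the given bases is 292.

292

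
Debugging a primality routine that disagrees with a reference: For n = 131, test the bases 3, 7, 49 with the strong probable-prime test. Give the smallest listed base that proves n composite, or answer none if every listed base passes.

n − 1 = 130 = 2^1 · 65, so s = 1 and d = 65.
Base 3: x_0 = 3^65 mod 131 = 1. x_0 = 1, so 3 is not a witness.
Base 7: x_0 = 7^65 mod 131 = 1. x_0 = 1, so 7 is not a witness.
Base 49: x_0 = 49^65 mod 131 = 1. x_0 = 1, so 49 is not a witness.
No listed base is a witness for 131.

none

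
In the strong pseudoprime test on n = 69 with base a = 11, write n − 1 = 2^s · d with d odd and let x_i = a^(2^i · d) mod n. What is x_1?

58

n − 1 = 68 = 2^2 · 17, so s = 2 and d = 17.
Repeated squaring mod 69: 11^1 ≡ 11, 11^2 ≡ 52, 11^4 ≡ 13, 11^8 ≡ 31, 11^16 ≡ 64.
17 = 16 + 1, so 11^17 ≡ 64·11 ≡ 14 (mod 69).
x_0 = 14.
x_1 = 14^2 mod 69 = 58.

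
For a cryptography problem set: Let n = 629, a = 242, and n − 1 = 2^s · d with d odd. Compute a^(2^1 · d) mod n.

n − 1 = 628 = 2^2 · 157, so s = 2 and d = 157.
x_0 = 242^157 mod 629 = 446.
x_1 = 446^2 mod 629 = 152.

152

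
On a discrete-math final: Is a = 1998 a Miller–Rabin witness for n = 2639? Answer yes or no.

yes

n − 1 = 2638 = 2^1 · 1319, so s = 1 and d = 1319.
x_0 = 1998^1319 mod 2639 = 2525.
x_0 ∉ {1, 2638} and s = 1, so 1998 is a Miller–Rabin witness and 2639 is composite.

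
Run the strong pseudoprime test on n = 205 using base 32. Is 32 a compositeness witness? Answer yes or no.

no

n − 1 = 204 = 2^2 · 51, so s = 2 and d = 51.
x_0 = 32^51 mod 205 = 173.
x_0 is neither 1 nor 204, so continue squaring.
x_1 = 173^2 mod 205 = 204.
x_1 ≡ −1, so 32 is not a witness.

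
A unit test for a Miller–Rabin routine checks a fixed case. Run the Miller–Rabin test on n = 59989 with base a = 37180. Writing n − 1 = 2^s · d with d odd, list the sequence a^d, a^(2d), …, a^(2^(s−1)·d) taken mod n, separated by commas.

n − 1 = 59988 = 2^2 · 14997, so s = 2 and d = 14997.
x_0 = 37180^14997 mod 59989 = 47670.
x_1 = 47670^2 mod 59989 = 45580.

47670, 45580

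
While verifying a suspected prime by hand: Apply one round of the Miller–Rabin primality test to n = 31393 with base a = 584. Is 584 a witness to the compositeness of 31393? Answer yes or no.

n − 1 = 31392 = 2^5 · 981, so s = 5 and d = 981.
Repeated squaring mod 31393: 584^1 ≡ 584, 584^2 ≡ 27126, 584^4 ≡ 30742, 584^8 ≡ 15692, 584^16 ≡ 23565, 584^32 ≡ 29841, 584^64 ≡ 22836, 584^128 ≡ 13773, 584^256 ≡ 19023, 584^512 ≡ 7418.
981 = 512 + 256 + 128 + 64 + 16 + 4 + 1, so 584^981 ≡ 7418·19023·13773·22836·23565·30742·584 ≡ 1 (mod 31393).
x_0 = 584^981 mod 31393 = 1.
x_0 = 1, so 584 is not a witness.

no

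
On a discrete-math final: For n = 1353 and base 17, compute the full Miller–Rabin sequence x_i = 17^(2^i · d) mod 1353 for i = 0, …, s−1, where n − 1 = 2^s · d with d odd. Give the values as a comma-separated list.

1256, 1291, 1138

n − 1 = 1352 = 2^3 · 169, so s = 3 and d = 169.
x_0 = 17^169 mod 1353 = 1256.
x_1 = 1256^2 mod 1353 = 1291.
x_2 = 1291^2 mod 1353 = 1138.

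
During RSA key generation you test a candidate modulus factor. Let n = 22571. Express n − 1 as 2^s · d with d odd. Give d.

Halving: 22570 → 11285; 11285 is odd.
So 22570 = 2^1 · 11285.

11285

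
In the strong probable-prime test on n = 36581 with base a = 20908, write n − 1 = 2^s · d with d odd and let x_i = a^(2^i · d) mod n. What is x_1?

n − 1 = 36580 = 2^2 · 9145, so s = 2 and d = 9145.
x_0 = 20908^9145 mod 36581 = 32275.
x_1 = 32275^2 mod 36581 = 31650.

31650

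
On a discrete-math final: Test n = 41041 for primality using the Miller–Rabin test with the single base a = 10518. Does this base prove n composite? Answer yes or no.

yes

n − 1 = 41040 = 2^4 · 2565, so s = 4 and d = 2565.
x_0 = 10518^2565 mod 41041 = 4278.
x_0 is neither 1 nor 41040, so continue squaring.
x_1 = 4278^2 mod 41041 = 38039.
x_2 = 38039^2 mod 41041 = 24025.
x_3 = 24025^2 mod 41041 = 1.
x_3 = 1 but x_2 ≠ ±1, a nontrivial square root of 1 — 10518 is a witness and 41041 is composite.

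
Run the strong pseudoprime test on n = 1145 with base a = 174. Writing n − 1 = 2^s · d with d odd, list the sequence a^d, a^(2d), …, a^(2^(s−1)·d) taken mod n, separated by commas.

504, 971, 506

n − 1 = 1144 = 2^3 · 143, so s = 3 and d = 143.
x_0 = 174^143 mod 1145 = 504.
x_1 = 504^2 mod 1145 = 971.
x_2 = 971^2 mod 1145 = 506.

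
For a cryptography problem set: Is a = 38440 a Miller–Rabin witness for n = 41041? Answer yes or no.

no

n − 1 = 41040 = 2^4 · 2565, so s = 4 and d = 2565.
x_0 = 38440^2565 mod 41041 = 41040.
x_0 = 41040 ≡ −1, so 38440 is not a witness.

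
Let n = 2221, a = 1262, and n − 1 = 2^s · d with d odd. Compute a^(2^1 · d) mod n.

2220

n − 1 = 2220 = 2^2 · 555, so s = 2 and d = 555.
Repeated squaring mod 2221: 1262^1 ≡ 1262, 1262^2 ≡ 187, 1262^4 ≡ 1654, 1262^8 ≡ 1665, 1262^16 ≡ 417, 1262^32 ≡ 651, 1262^64 ≡ 1811, 1262^128 ≡ 1525, 1262^256 ≡ 238, 1262^512 ≡ 1119.
555 = 512 + 32 + 8 + 2 + 1, so 1262^555 ≡ 1119·651·1665·187·1262 ≡ 1431 (mod 2221).
x_0 = 1431.
x_1 = 1431^2 mod 2221 = 2220.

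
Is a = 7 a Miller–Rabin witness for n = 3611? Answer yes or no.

n − 1 = 3610 = 2^1 · 1805, so s = 1 and d = 1805.
By repeated squaring, 7^1805 ≡ 651 (mod 3611).
x_0 = 7^1805 mod 3611 = 651.
x_0 ∉ {1, 3610} and s = 1, so 7 is a Miller–Rabin witness and 3611 is composite.

yes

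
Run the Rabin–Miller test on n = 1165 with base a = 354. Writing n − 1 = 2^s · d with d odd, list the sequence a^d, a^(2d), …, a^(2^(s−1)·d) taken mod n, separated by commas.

n − 1 = 1164 = 2^2 · 291, so s = 2 and d = 291.
x_0 = 354^291 mod 1165 = 1044.
x_1 = 1044^2 mod 1165 = 661.

1044, 661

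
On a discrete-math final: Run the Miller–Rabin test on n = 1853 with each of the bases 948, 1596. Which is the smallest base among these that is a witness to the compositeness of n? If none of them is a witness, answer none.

n − 1 = 1852 = 2^2 · 463, so s = 2 and d = 463.
Base 948: x_0 = 948^463 mod 1853 = 905. x_0 is neither 1 nor 1852, so continue squaring. x_1 = 905^2 mod 1853 = 1852. x_1 ≡ −1, so 948 is not a witness.
Base 1596: x_0 = 1596^463 mod 1853 = 280. x_0 is neither 1 nor 1852, so continue squaring. x_1 = 280^2 mod 1853 = 574. Reached i = s−1 = 1 without hitting −1: 1596 is a Miller–Rabin witness and 1853 is composite.
The smallest witness among the given bases is 1596.

1596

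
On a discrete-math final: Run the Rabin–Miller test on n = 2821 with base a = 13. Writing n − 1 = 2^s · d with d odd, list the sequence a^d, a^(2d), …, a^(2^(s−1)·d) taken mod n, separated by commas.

n − 1 = 2820 = 2^2 · 705, so s = 2 and d = 705.
x_0 = 13^705 mod 2821 = 650.
x_1 = 650^2 mod 2821 = 2171.

650, 2171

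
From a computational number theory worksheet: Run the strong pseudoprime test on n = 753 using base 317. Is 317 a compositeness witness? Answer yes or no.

n − 1 = 752 = 2^4 · 47, so s = 4 and d = 47.
x_0 = 317^47 mod 753 = 368.
x_0 is neither 1 nor 752, so continue squaring.
x_1 = 368^2 mod 753 = 637.
x_2 = 637^2 mod 753 = 655.
x_3 = 655^2 mod 753 = 568.
Reached i = s−1 = 3 without hitting −1: 317 is a Miller–Rabin witness and 753 is composite.

yes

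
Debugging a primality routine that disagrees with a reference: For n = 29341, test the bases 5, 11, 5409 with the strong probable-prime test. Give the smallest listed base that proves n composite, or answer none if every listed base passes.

n − 1 = 29340 = 2^2 · 7335, so s = 2 and d = 7335.
Base 5: x_0 = 5^7335 mod 29341 = 15127. x_0 is neither 1 nor 29340, so continue squaring. x_1 = 15127^2 mod 29341 = 25011. Reached i = s−1 = 1 without hitting −1: 5 is a Miller–Rabin witness and 29341 is composite.
Base 11: x_0 = 11^7335 mod 29341 = 1331. x_0 is neither 1 nor 29340, so continue squaring. x_1 = 1331^2 mod 29341 = 11101. Reached i = s−1 = 1 without hitting −1: 11 is a Miller–Rabin witness and 29341 is composite.
Base 5409: x_0 = 5409^7335 mod 29341 = 4330. x_0 is neither 1 nor 29340, so continue squaring. x_1 = 4330^2 mod 29341 = 1. x_1 = 1 but x_0 ≠ ±1, a nontrivial square root of 1 — 5409 is a witness and 29341 is composite.
The smallest witness among the given bases is 5.

5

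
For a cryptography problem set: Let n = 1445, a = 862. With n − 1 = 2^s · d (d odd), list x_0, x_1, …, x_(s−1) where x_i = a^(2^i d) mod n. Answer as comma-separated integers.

n − 1 = 1444 = 2^2 · 361, so s = 2 and d = 361.
x_0 = 862^361 mod 1445 = 702.
x_1 = 702^2 mod 1445 = 59.

702, 59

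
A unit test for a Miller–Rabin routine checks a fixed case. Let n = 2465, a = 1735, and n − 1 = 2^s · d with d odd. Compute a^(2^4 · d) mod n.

1480

n − 1 = 2464 = 2^5 · 77, so s = 5 and d = 77.
x_0 = 1735^77 mod 2465 = 1480.
x_1 = 1480^2 mod 2465 = 1480.
x_2 = 1480^2 mod 2465 = 1480.
x_3 = 1480^2 mod 2465 = 1480.
x_4 = 1480^2 mod 2465 = 1480.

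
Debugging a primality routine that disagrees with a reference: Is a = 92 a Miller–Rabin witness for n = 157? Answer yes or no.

no

n − 1 = 156 = 2^2 · 39, so s = 2 and d = 39.
x_0 = 92^39 mod 157 = 129.
x_0 is neither 1 nor 156, so continue squaring.
x_1 = 129^2 mod 157 = 156.
x_1 ≡ −1, so 92 is not a witness.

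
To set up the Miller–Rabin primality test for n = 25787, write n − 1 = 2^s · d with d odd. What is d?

Halving: 25786 → 12893; 12893 is odd.
So 25786 = 2^1 · 12893.

12893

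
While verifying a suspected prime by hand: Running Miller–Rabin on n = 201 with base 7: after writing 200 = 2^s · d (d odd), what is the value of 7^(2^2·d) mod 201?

127

n − 1 = 200 = 2^3 · 25, so s = 3 and d = 25.
x_0 = 7^25 mod 201 = 31.
x_1 = 31^2 mod 201 = 157.
x_2 = 157^2 mod 201 = 127.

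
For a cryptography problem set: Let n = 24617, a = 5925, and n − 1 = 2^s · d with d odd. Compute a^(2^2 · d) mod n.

19935

n − 1 = 24616 = 2^3 · 3077, so s = 3 and d = 3077.
x_0 = 5925^3077 mod 24617 = 2107.
x_1 = 2107^2 mod 24617 = 8389.
x_2 = 8389^2 mod 24617 = 19935.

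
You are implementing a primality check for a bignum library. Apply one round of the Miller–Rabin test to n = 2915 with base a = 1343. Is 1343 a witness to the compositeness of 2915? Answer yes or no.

yes

n − 1 = 2914 = 2^1 · 1457, so s = 1 and d = 1457.
Repeated squaring mod 2915: 1343^1 ≡ 1343, 1343^2 ≡ 2179, 1343^4 ≡ 2421, 1343^8 ≡ 2091, 1343^16 ≡ 2696, 1343^32 ≡ 1321, 1343^64 ≡ 1871, 1343^128 ≡ 2641, 1343^256 ≡ 2201, 1343^512 ≡ 2586, 1343^1024 ≡ 386.
1457 = 1024 + 256 + 128 + 32 + 16 + 1, so 1343^1457 ≡ 386·2201·2641·1321·2696·1343 ≡ 1343 (mod 2915).
x_0 = 1343^1457 mod 2915 = 1343.
x_0 ∉ {1, 2914} and s = 1, so 1343 is a Miller–Rabin witness and 2915 is composite.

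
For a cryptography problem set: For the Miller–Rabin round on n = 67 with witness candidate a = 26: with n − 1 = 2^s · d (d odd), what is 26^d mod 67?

n − 1 = 66 = 2^1 · 33, so s = 1 and d = 33.
26^33 mod 67 = 1.

1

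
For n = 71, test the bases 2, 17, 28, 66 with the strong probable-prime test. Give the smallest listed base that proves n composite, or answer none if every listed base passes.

n − 1 = 70 = 2^1 · 35, so s = 1 and d = 35.
Base 2: x_0 = 2^35 mod 71 = 1. x_0 = 1, so 2 is not a witness.
Base 17: x_0 = 17^35 mod 71 = 70. x_0 = 70 ≡ −1, so 17 is not a witness.
Base 28: x_0 = 28^35 mod 71 = 70. x_0 = 70 ≡ −1, so 28 is not a witness.
Base 66: x_0 = 66^35 mod 71 = 70. x_0 = 70 ≡ −1, so 66 is not a witness.
No listed base is a witness for 71.

none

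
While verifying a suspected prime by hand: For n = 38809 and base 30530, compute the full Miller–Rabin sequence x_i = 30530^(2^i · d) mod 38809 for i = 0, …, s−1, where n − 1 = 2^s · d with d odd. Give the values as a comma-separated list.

12200, 7485, 23838

n − 1 = 38808 = 2^3 · 4851, so s = 3 and d = 4851.
x_0 = 30530^4851 mod 38809 = 12200.
x_1 = 12200^2 mod 38809 = 7485.
x_2 = 7485^2 mod 38809 = 23838.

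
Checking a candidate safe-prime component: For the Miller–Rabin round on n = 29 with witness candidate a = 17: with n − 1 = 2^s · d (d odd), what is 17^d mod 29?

12

n − 1 = 28 = 2^2 · 7, so s = 2 and d = 7.
17^7 mod 29 = 12.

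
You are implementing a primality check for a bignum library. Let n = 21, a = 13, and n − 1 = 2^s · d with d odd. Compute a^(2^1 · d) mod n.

1

n − 1 = 20 = 2^2 · 5, so s = 2 and d = 5.
Repeated squaring mod 21: 13^1 ≡ 13, 13^2 ≡ 1, 13^4 ≡ 1.
5 = 4 + 1, so 13^5 ≡ 1·13 ≡ 13 (mod 21).
x_0 = 13.
x_1 = 13^2 mod 21 = 1.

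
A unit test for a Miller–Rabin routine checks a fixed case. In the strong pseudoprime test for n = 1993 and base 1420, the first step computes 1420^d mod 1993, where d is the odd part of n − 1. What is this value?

1447

n − 1 = 1992 = 2^3 · 249, so s = 3 and d = 249.
1420^249 mod 1993 = 1447.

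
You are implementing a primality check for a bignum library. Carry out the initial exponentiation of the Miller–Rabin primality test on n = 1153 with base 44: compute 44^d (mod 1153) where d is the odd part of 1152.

n − 1 = 1152 = 2^7 · 9, so s = 7 and d = 9.
44^9 mod 1153 = 768.

768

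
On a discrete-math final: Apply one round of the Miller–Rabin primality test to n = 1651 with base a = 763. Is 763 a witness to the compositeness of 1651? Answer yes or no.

no

n − 1 = 1650 = 2^1 · 825, so s = 1 and d = 825.
x_0 = 763^825 mod 1651 = 1.
x_0 = 1, so 763 is not a witness.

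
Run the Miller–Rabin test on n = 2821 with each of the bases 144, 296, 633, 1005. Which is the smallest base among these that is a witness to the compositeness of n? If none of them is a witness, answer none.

n − 1 = 2820 = 2^2 · 705, so s = 2 and d = 705.
Base 144: x_0 = 144^705 mod 2821 = 1. x_0 = 1, so 144 is not a witness.
Base 296: x_0 = 296^705 mod 2821 = 1611. x_0 is neither 1 nor 2820, so continue squaring. x_1 = 1611^2 mod 2821 = 1. x_1 = 1 but x_0 ≠ ±1, a nontrivial square root of 1 — 296 is a witness and 2821 is composite.
Base 633: x_0 = 633^705 mod 2821 = 1301. x_0 is neither 1 nor 2820, so continue squaring. x_1 = 1301^2 mod 2821 = 1. x_1 = 1 but x_0 ≠ ±1, a nontrivial square root of 1 — 633 is a witness and 2821 is composite.
Base 1005: x_0 = 1005^705 mod 2821 = 1611. x_0 is neither 1 nor 2820, so continue squaring. x_1 = 1611^2 mod 2821 = 1. x_1 = 1 but x_0 ≠ ±1, a nontrivial square root of 1 — 1005 is a witness and 2821 is composite.
The smallest witness among the given bases is 296.

296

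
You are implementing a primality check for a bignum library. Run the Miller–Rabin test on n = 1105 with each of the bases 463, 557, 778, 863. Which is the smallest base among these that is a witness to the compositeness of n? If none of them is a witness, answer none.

none

n − 1 = 1104 = 2^4 · 69, so s = 4 and d = 69.
Base 463: x_0 = 463^69 mod 1105 = 463. x_0 is neither 1 nor 1104, so continue squaring. x_1 = 463^2 mod 1105 = 1104. x_1 ≡ −1, so 463 is not a witness.
Base 557: x_0 = 557^69 mod 1105 = 47. x_0 is neither 1 nor 1104, so continue squaring. x_1 = 47^2 mod 1105 = 1104. x_1 ≡ −1, so 557 is not a witness.
Base 778: x_0 = 778^69 mod 1105 = 268. x_0 is neither 1 nor 1104, so continue squaring. x_1 = 268^2 mod 1105 = 1104. x_1 ≡ −1, so 778 is not a witness.
Base 863: x_0 = 863^69 mod 1105 = 863. x_0 is neither 1 nor 1104, so continue squaring. x_1 = 863^2 mod 1105 = 1104. x_1 ≡ −1, so 863 is not a witness.
No listed base is a witness for 1105.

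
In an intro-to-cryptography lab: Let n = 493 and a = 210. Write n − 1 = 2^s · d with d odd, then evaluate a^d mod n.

226

n − 1 = 492 = 2^2 · 123, so s = 2 and d = 123.
210^123 mod 493 = 226.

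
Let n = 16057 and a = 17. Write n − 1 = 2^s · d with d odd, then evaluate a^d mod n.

n − 1 = 16056 = 2^3 · 2007, so s = 3 and d = 2007.
17^2007 mod 16057 = 16056.

16056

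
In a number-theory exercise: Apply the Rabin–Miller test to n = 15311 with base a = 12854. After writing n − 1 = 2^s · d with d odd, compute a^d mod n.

4718

n − 1 = 15310 = 2^1 · 7655, so s = 1 and d = 7655.
By repeated squaring, 12854^7655 ≡ 4718 (mod 15311).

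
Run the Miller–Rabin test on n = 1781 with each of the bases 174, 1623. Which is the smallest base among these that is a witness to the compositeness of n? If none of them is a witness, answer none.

1623

n − 1 = 1780 = 2^2 · 445, so s = 2 and d = 445.
Base 174: x_0 = 174^445 mod 1781 = 174. x_0 is neither 1 nor 1780, so continue squaring. x_1 = 174^2 mod 1781 = 1780. x_1 ≡ −1, so 174 is not a witness.
Base 1623: x_0 = 1623^445 mod 1781 = 1350. x_0 is neither 1 nor 1780, so continue squaring. x_1 = 1350^2 mod 1781 = 537. Reached i = s−1 = 1 without hitting −1: 1623 is a Miller–Rabin witness and 1781 is composite.
The smallest witness among the given bases is 1623.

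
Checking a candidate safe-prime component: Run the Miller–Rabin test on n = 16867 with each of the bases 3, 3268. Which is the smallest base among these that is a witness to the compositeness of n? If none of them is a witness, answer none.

n − 1 = 16866 = 2^1 · 8433, so s = 1 and d = 8433.
Base 3: x_0 = 3^8433 mod 16867 = 9656. x_0 ∉ {1, 16866} and s = 1, so 3 is a Miller–Rabin witness and 16867 is composite.
Base 3268: x_0 = 3268^8433 mod 16867 = 13932. x_0 ∉ {1, 16866} and s = 1, so 3268 is a Miller–Rabin witness and 16867 is composite.
The smallest witness among the given bases is 3.

3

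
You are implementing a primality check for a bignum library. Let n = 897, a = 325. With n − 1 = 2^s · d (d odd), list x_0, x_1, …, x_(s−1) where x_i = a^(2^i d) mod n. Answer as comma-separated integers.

n − 1 = 896 = 2^7 · 7, so s = 7 and d = 7.
x_0 = 325^7 mod 897 = 715.
x_1 = 715^2 mod 897 = 832.
x_2 = 832^2 mod 897 = 637.
x_3 = 637^2 mod 897 = 325.
x_4 = 325^2 mod 897 = 676.
x_5 = 676^2 mod 897 = 403.
x_6 = 403^2 mod 897 = 52.

715, 832, 637, 325, 676, 403, 52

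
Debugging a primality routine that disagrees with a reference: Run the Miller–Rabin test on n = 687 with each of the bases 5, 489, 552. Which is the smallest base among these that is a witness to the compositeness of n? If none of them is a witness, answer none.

5

n − 1 = 686 = 2^1 · 343, so s = 1 and d = 343.
Base 5: x_0 = 5^343 mod 687 = 5. x_0 ∉ {1, 686} and s = 1, so 5 is a Miller–Rabin witness and 687 is composite.
Base 489: x_0 = 489^343 mod 687 = 198. x_0 ∉ {1, 686} and s = 1, so 489 is a Miller–Rabin witness and 687 is composite.
Base 552: x_0 = 552^343 mod 687 = 552. x_0 ∉ {1, 686} and s = 1, so 552 is a Miller–Rabin witness and 687 is composite.
The smallest witness among the given bases is 5.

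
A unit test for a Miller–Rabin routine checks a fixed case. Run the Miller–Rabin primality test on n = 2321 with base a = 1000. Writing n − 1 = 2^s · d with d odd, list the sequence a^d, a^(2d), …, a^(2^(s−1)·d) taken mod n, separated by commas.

n − 1 = 2320 = 2^4 · 145, so s = 4 and d = 145.
x_0 = 1000^145 mod 2321 = 2320.
x_1 = 2320^2 mod 2321 = 1.
x_2 = 1^2 mod 2321 = 1.
x_3 = 1^2 mod 2321 = 1.

2320, 1, 1, 1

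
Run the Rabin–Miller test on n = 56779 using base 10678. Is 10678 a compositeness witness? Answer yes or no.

no

n − 1 = 56778 = 2^1 · 28389, so s = 1 and d = 28389.
Repeated squaring mod 56779: 10678^1 ≡ 10678, 10678^2 ≡ 7452, 10678^4 ≡ 2442, 10678^8 ≡ 1569, 10678^16 ≡ 20264, 10678^32 ≡ 3968, 10678^64 ≡ 17241, 10678^128 ≡ 14016, 10678^256 ≡ 49695, 10678^512 ≡ 47199, 10678^1024 ≡ 21536, 10678^2048 ≡ 28424, 10678^4096 ≡ 15385, 10678^8192 ≡ 43353, 10678^16384 ≡ 40930.
28389 = 16384 + 8192 + 2048 + 1024 + 512 + 128 + 64 + 32 + 4 + 1, so 10678^28389 ≡ 40930·43353·28424·21536·47199·14016·17241·3968·2442·10678 ≡ 1 (mod 56779).
x_0 = 10678^28389 mod 56779 = 1.
x_0 = 1, so 10678 is not a witness.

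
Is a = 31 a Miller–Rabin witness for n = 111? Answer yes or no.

n − 1 = 110 = 2^1 · 55, so s = 1 and d = 55.
x_0 = 31^55 mod 111 = 43.
x_0 ∉ {1, 110} and s = 1, so 31 is a Miller–Rabin witness and 111 is composite.

yes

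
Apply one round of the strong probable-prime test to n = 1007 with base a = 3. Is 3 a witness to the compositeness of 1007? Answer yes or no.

yes

n − 1 = 1006 = 2^1 · 503, so s = 1 and d = 503.
x_0 = 3^503 mod 1007 = 298.
x_0 ∉ {1, 1006} and s = 1, so 3 is a Miller–Rabin witness and 1007 is composite.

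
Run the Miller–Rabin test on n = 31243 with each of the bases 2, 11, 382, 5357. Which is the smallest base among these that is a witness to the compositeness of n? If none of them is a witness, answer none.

2

n − 1 = 31242 = 2^1 · 15621, so s = 1 and d = 15621.
Base 2: x_0 = 2^15621 mod 31243 = 13291. x_0 ∉ {1, 31242} and s = 1, so 2 is a Miller–Rabin witness and 31243 is composite.
Base 11: x_0 = 11^15621 mod 31243 = 5384. x_0 ∉ {1, 31242} and s = 1, so 11 is a Miller–Rabin witness and 31243 is composite.
Base 382: x_0 = 382^15621 mod 31243 = 19768. x_0 ∉ {1, 31242} and s = 1, so 382 is a Miller–Rabin witness and 31243 is composite.
Base 5357: x_0 = 5357^15621 mod 31243 = 20763. x_0 ∉ {1, 31242} and s = 1, so 5357 is a Miller–Rabin witness and 31243 is composite.
The smallest witness among the given bases is 2.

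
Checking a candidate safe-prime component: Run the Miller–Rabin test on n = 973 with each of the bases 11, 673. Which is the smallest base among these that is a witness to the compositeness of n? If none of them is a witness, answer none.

n − 1 = 972 = 2^2 · 243, so s = 2 and d = 243.
Base 11: x_0 = 11^243 mod 973 = 925. x_0 is neither 1 nor 972, so continue squaring. x_1 = 925^2 mod 973 = 358. Reached i = s−1 = 1 without hitting −1: 11 is a Miller–Rabin witness and 973 is composite.
Base 673: x_0 = 673^243 mod 973 = 204. x_0 is neither 1 nor 972, so continue squaring. x_1 = 204^2 mod 973 = 750. Reached i = s−1 = 1 without hitting −1: 673 is a Miller–Rabin witness and 973 is composite.
The smallest witness among the given bases is 11.

11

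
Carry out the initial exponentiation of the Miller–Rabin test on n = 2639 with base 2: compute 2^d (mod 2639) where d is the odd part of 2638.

501

n − 1 = 2638 = 2^1 · 1319, so s = 1 and d = 1319.
Repeated squaring mod 2639: 2^1 ≡ 2, 2^2 ≡ 4, 2^4 ≡ 16, 2^8 ≡ 256, 2^16 ≡ 2200, 2^32 ≡ 74, 2^64 ≡ 198, 2^128 ≡ 2258, 2^256 ≡ 16, 2^512 ≡ 256, 2^1024 ≡ 2200.
1319 = 1024 + 256 + 32 + 4 + 2 + 1, so 2^1319 ≡ 2200·16·74·16·4·2 ≡ 501 (mod 2639).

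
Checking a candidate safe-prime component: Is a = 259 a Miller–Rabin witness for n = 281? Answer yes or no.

n − 1 = 280 = 2^3 · 35, so s = 3 and d = 35.
Repeated squaring mod 281: 259^1 ≡ 259, 259^2 ≡ 203, 259^4 ≡ 183, 259^8 ≡ 50, 259^16 ≡ 252, 259^32 ≡ 279.
35 = 32 + 2 + 1, so 259^35 ≡ 279·203·259 ≡ 221 (mod 281).
x_0 = 259^35 mod 281 = 221.
x_0 is neither 1 nor 280, so continue squaring.
x_1 = 221^2 mod 281 = 228.
x_2 = 228^2 mod 281 = 280.
x_2 ≡ −1, so 259 is not a witness.

no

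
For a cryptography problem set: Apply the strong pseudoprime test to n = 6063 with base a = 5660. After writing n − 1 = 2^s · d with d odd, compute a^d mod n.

n − 1 = 6062 = 2^1 · 3031, so s = 1 and d = 3031.
5660^3031 mod 6063 = 1805.

1805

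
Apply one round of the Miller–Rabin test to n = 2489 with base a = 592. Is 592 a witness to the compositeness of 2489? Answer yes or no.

n − 1 = 2488 = 2^3 · 311, so s = 3 and d = 311.
Repeated squaring mod 2489: 592^1 ≡ 592, 592^2 ≡ 2004, 592^4 ≡ 1259, 592^8 ≡ 2077, 592^16 ≡ 492, 592^32 ≡ 631, 592^64 ≡ 2410, 592^128 ≡ 1263, 592^256 ≡ 2209.
311 = 256 + 32 + 16 + 4 + 2 + 1, so 592^311 ≡ 2209·631·492·1259·2004·592 ≡ 1782 (mod 2489).
x_0 = 592^311 mod 2489 = 1782.
x_0 is neither 1 nor 2488, so continue squaring.
x_1 = 1782^2 mod 2489 = 2049.
x_2 = 2049^2 mod 2489 = 1947.
Reached i = s−1 = 2 without hitting −1: 592 is a Miller–Rabin witness and 2489 is composite.

yes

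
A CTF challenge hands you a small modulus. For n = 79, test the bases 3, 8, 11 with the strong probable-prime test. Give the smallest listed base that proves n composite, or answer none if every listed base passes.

none

n − 1 = 78 = 2^1 · 39, so s = 1 and d = 39.
Base 3: x_0 = 3^39 mod 79 = 78. x_0 = 78 ≡ −1, so 3 is not a witness.
Base 8: x_0 = 8^39 mod 79 = 1. x_0 = 1, so 8 is not a witness.
Base 11: x_0 = 11^39 mod 79 = 1. x_0 = 1, so 11 is not a witness.
No listed base is a witness for 79.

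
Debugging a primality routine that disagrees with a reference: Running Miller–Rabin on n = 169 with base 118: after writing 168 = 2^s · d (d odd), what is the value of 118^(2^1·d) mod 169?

n − 1 = 168 = 2^3 · 21, so s = 3 and d = 21.
Repeated squaring mod 169: 118^1 ≡ 118, 118^2 ≡ 66, 118^4 ≡ 131, 118^8 ≡ 92, 118^16 ≡ 14.
21 = 16 + 4 + 1, so 118^21 ≡ 14·131·118 ≡ 92 (mod 169).
x_0 = 92.
x_1 = 92^2 mod 169 = 14.

14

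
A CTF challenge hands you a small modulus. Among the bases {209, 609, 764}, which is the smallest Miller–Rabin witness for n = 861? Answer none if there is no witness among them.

n − 1 = 860 = 2^2 · 215, so s = 2 and d = 215.
Base 209: x_0 = 209^215 mod 861 = 860. x_0 = 860 ≡ −1, so 209 is not a witness.
Base 609: x_0 = 609^215 mod 861 = 735. x_0 is neither 1 nor 860, so continue squaring. x_1 = 735^2 mod 861 = 378. Reached i = s−1 = 1 without hitting −1: 609 is a Miller–Rabin witness and 861 is composite.
Base 764: x_0 = 764^215 mod 861 = 659. x_0 is neither 1 nor 860, so continue squaring. x_1 = 659^2 mod 861 = 337. Reached i = s−1 = 1 without hitting −1: 764 is a Miller–Rabin witness and 861 is composite.
The smallest witness among the given bases is 609.

609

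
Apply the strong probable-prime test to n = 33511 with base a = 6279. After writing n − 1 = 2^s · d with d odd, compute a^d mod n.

18630

n − 1 = 33510 = 2^1 · 16755, so s = 1 and d = 16755.
Repeated squaring mod 33511: 6279^1 ≡ 6279, 6279^2 ≡ 16905, 6279^4 ≡ 30728, 6279^8 ≡ 4048, 6279^16 ≡ 32936, 6279^32 ≡ 29026, 6279^64 ≡ 8625, 6279^128 ≡ 29716, 6279^256 ≡ 25806, 6279^512 ≡ 19044, 6279^1024 ≡ 17894, 6279^2048 ≡ 31142, 6279^4096 ≡ 15824, 6279^8192 ≡ 4784, 6279^16384 ≡ 32154.
16755 = 16384 + 256 + 64 + 32 + 16 + 2 + 1, so 6279^16755 ≡ 32154·25806·8625·29026·32936·16905·6279 ≡ 18630 (mod 33511).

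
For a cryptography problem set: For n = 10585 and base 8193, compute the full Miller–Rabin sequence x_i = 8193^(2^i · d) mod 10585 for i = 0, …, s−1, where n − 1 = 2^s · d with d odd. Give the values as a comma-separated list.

9877, 3769, 291

n − 1 = 10584 = 2^3 · 1323, so s = 3 and d = 1323.
x_0 = 8193^1323 mod 10585 = 9877.
x_1 = 9877^2 mod 10585 = 3769.
x_2 = 3769^2 mod 10585 = 291.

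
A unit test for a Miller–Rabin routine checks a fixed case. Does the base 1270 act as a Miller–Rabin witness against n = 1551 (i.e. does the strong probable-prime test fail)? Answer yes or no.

n − 1 = 1550 = 2^1 · 775, so s = 1 and d = 775.
x_0 = 1270^775 mod 1551 = 1.
x_0 = 1, so 1270 is not a witness.

no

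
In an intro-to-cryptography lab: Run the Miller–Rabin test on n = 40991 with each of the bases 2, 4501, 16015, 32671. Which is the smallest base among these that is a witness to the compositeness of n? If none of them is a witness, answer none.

n − 1 = 40990 = 2^1 · 20495, so s = 1 and d = 20495.
Base 2: x_0 = 2^20495 mod 40991 = 28448. x_0 ∉ {1, 40990} and s = 1, so 2 is a Miller–Rabin witness and 40991 is composite.
Base 4501: x_0 = 4501^20495 mod 40991 = 18743. x_0 ∉ {1, 40990} and s = 1, so 4501 is a Miller–Rabin witness and 40991 is composite.
Base 16015: x_0 = 16015^20495 mod 40991 = 19855. x_0 ∉ {1, 40990} and s = 1, so 16015 is a Miller–Rabin witness and 40991 is composite.
Base 32671: x_0 = 32671^20495 mod 40991 = 40894. x_0 ∉ {1, 40990} and s = 1, so 32671 is a Miller–Rabin witness and 40991 is composite.
The smallest witness among the given bases is 2.

2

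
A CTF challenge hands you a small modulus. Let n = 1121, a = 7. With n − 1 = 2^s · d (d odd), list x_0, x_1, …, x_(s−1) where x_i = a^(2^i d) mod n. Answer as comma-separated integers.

239, 1071, 258, 425, 144

n − 1 = 1120 = 2^5 · 35, so s = 5 and d = 35.
x_0 = 7^35 mod 1121 = 239.
x_1 = 239^2 mod 1121 = 1071.
x_2 = 1071^2 mod 1121 = 258.
x_3 = 258^2 mod 1121 = 425.
x_4 = 425^2 mod 1121 = 144.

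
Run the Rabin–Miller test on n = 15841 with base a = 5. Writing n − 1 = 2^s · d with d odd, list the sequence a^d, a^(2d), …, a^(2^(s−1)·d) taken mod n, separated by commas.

3380, 3039, 218, 1, 1

n − 1 = 15840 = 2^5 · 495, so s = 5 and d = 495.
x_0 = 5^495 mod 15841 = 3380.
x_1 = 3380^2 mod 15841 = 3039.
x_2 = 3039^2 mod 15841 = 218.
x_3 = 218^2 mod 15841 = 1.
x_4 = 1^2 mod 15841 = 1.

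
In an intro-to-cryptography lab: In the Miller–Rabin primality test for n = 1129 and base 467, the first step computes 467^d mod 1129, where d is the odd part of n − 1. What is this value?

31

n − 1 = 1128 = 2^3 · 141, so s = 3 and d = 141.
467^141 mod 1129 = 31.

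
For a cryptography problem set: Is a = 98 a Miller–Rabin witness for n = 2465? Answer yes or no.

no

n − 1 = 2464 = 2^5 · 77, so s = 5 and d = 77.
x_0 = 98^77 mod 2465 = 2308.
x_0 is neither 1 nor 2464, so continue squaring.
x_1 = 2308^2 mod 2465 = 2464.
x_1 ≡ −1, so 98 is not a witness.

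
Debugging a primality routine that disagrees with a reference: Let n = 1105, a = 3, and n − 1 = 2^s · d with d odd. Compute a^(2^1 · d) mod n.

n − 1 = 1104 = 2^4 · 69, so s = 4 and d = 69.
x_0 = 3^69 mod 1105 = 1093.
x_1 = 1093^2 mod 1105 = 144.

144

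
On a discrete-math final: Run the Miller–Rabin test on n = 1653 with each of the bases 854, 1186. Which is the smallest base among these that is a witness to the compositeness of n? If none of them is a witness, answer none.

n − 1 = 1652 = 2^2 · 413, so s = 2 and d = 413.
Base 854: x_0 = 854^413 mod 1653 = 1652. x_0 = 1652 ≡ −1, so 854 is not a witness.
Base 1186: x_0 = 1186^413 mod 1653 = 1114. x_0 is neither 1 nor 1652, so continue squaring. x_1 = 1114^2 mod 1653 = 1246. Reached i = s−1 = 1 without hitting −1: 1186 is a Miller–Rabin witness and 1653 is composite.
The smallest witness among the given bases is 1186.

1186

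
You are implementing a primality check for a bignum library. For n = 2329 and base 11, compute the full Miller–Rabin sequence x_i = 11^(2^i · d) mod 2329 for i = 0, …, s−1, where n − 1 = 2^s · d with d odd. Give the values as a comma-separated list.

n − 1 = 2328 = 2^3 · 291, so s = 3 and d = 291.
x_0 = 11^291 mod 2329 = 1688.
x_1 = 1688^2 mod 2329 = 977.
x_2 = 977^2 mod 2329 = 1968.

1688, 977, 1968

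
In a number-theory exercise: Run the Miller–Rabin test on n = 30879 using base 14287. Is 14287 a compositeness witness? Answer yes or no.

yes

n − 1 = 30878 = 2^1 · 15439, so s = 1 and d = 15439.
x_0 = 14287^15439 mod 30879 = 4981.
x_0 ∉ {1, 30878} and s = 1, so 14287 is a Miller–Rabin witness and 30879 is composite.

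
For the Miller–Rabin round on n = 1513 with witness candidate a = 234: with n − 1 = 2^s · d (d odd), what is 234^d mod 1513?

421

n − 1 = 1512 = 2^3 · 189, so s = 3 and d = 189.
By repeated squaring, 234^189 ≡ 421 (mod 1513).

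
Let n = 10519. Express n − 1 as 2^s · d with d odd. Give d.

Halving: 10518 → 5259; 5259 is odd.
So 10518 = 2^1 · 5259.

5259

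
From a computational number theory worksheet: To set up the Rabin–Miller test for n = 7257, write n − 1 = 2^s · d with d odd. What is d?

Halving: 7256 → 3628 → 1814 → 907; 907 is odd.
So 7256 = 2^3 · 907.

907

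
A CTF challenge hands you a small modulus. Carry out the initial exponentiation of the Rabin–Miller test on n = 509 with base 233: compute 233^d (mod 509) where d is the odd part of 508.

301

n − 1 = 508 = 2^2 · 127, so s = 2 and d = 127.
233^127 mod 509 = 301.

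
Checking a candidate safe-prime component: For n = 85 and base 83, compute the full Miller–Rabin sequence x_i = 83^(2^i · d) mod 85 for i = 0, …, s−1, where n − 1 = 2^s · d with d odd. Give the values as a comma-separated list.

n − 1 = 84 = 2^2 · 21, so s = 2 and d = 21.
x_0 = 83^21 mod 85 = 53.
x_1 = 53^2 mod 85 = 4.

53, 4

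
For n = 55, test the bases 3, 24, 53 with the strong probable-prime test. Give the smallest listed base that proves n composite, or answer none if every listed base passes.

n − 1 = 54 = 2^1 · 27, so s = 1 and d = 27.
Base 3: x_0 = 3^27 mod 55 = 42. x_0 ∉ {1, 54} and s = 1, so 3 is a Miller–Rabin witness and 55 is composite.
Base 24: x_0 = 24^27 mod 55 = 29. x_0 ∉ {1, 54} and s = 1, so 24 is a Miller–Rabin witness and 55 is composite.
Base 53: x_0 = 53^27 mod 55 = 37. x_0 ∉ {1, 54} and s = 1, so 53 is a Miller–Rabin witness and 55 is composite.
The smallest witness among the given bases is 3.

3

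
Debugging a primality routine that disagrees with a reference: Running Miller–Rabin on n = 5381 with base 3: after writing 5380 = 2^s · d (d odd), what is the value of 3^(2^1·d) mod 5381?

5380

n − 1 = 5380 = 2^2 · 1345, so s = 2 and d = 1345.
Repeated squaring mod 5381: 3^1 ≡ 3, 3^2 ≡ 9, 3^4 ≡ 81, 3^8 ≡ 1180, 3^16 ≡ 4102, 3^32 ≡ 17, 3^64 ≡ 289, 3^128 ≡ 2806, 3^256 ≡ 1233, 3^512 ≡ 2847, 3^1024 ≡ 1623.
1345 = 1024 + 256 + 64 + 1, so 3^1345 ≡ 1623·1233·289·3 ≡ 3642 (mod 5381).
x_0 = 3642.
x_1 = 3642^2 mod 5381 = 5380.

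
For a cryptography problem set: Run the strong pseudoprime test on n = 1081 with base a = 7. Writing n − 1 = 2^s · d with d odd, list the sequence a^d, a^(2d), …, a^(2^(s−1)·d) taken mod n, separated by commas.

n − 1 = 1080 = 2^3 · 135, so s = 3 and d = 135.
x_0 = 7^135 mod 1081 = 366.
x_1 = 366^2 mod 1081 = 993.
x_2 = 993^2 mod 1081 = 177.

366, 993, 177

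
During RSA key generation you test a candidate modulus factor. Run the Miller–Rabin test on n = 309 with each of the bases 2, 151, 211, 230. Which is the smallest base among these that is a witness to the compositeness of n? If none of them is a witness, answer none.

2

n − 1 = 308 = 2^2 · 77, so s = 2 and d = 77.
Base 2: x_0 = 2^77 mod 309 = 38. x_0 is neither 1 nor 308, so continue squaring. x_1 = 38^2 mod 309 = 208. Reached i = s−1 = 1 without hitting −1: 2 is a Miller–Rabin witness and 309 is composite.
Base 151: x_0 = 151^77 mod 309 = 40. x_0 is neither 1 nor 308, so continue squaring. x_1 = 40^2 mod 309 = 55. Reached i = s−1 = 1 without hitting −1: 151 is a Miller–Rabin witness and 309 is composite.
Base 211: x_0 = 211^77 mod 309 = 43. x_0 is neither 1 nor 308, so continue squaring. x_1 = 43^2 mod 309 = 304. Reached i = s−1 = 1 without hitting −1: 211 is a Miller–Rabin witness and 309 is composite.
Base 230: x_0 = 230^77 mod 309 = 245. x_0 is neither 1 nor 308, so continue squaring. x_1 = 245^2 mod 309 = 79. Reached i = s−1 = 1 without hitting −1: 230 is a Miller–Rabin witness and 309 is composite.
The smallest witness among the given bases is 2.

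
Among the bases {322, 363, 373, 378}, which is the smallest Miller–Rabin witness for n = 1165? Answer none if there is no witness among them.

363

n − 1 = 1164 = 2^2 · 291, so s = 2 and d = 291.
Base 322: x_0 = 322^291 mod 1165 = 843. x_0 is neither 1 nor 1164, so continue squaring. x_1 = 843^2 mod 1165 = 1164. x_1 ≡ −1, so 322 is not a witness.
Base 363: x_0 = 363^291 mod 1165 = 852. x_0 is neither 1 nor 1164, so continue squaring. x_1 = 852^2 mod 1165 = 109. Reached i = s−1 = 1 without hitting −1: 363 is a Miller–Rabin witness and 1165 is composite.
Base 373: x_0 = 373^291 mod 1165 = 577. x_0 is neither 1 nor 1164, so continue squaring. x_1 = 577^2 mod 1165 = 904. Reached i = s−1 = 1 without hitting −1: 373 is a Miller–Rabin witness and 1165 is composite.
Base 378: x_0 = 378^291 mod 1165 = 842. x_0 is neither 1 nor 1164, so continue squaring. x_1 = 842^2 mod 1165 = 644. Reached i = s−1 = 1 without hitting −1: 378 is a Miller–Rabin witness and 1165 is composite.
The smallest witness among the given bases is 363.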